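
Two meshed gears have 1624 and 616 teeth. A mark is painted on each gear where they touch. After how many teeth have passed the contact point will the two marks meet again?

The first simultaneous occurrence is after LCM of the individual periods.
1624 = 2^3 × 7 × 29
616 = 2^3 × 7 × 11
LCM(1624, 616) = 2^3 × 7 × 11 × 29 = 17864.

17864 teeth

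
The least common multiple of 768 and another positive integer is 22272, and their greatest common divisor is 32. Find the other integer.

gcd × lcm = product of the two integers, so the other integer is (32 × 22272) / 768 = 928.

928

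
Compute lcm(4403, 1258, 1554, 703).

501942

4403 = 7 × 17 × 37
1258 = 2 × 17 × 37
1554 = 2 × 3 × 7 × 37
703 = 19 × 37
LCM(4403, 1258, 1554, 703) = 2 × 3 × 7 × 17 × 19 × 37 = 501942.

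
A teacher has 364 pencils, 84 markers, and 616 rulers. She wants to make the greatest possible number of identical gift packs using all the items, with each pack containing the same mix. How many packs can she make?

The pack count must divide each quantity, so the greatest is gcd(364, 84, 616).
364 = 2^2 × 7 × 13
84 = 2^2 × 3 × 7
616 = 2^3 × 7 × 11
gcd(364, 84, 616) = 2^2 × 7 = 28.

28 packs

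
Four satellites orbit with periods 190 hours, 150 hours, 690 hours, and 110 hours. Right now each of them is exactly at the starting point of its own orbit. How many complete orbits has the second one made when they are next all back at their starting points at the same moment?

The first common completion time is the LCM of the periods.
190 = 2 × 5 × 19
150 = 2 × 3 × 5^2
690 = 2 × 3 × 5 × 23
110 = 2 × 5 × 11
LCM(190, 150, 690, 110) = 2 × 3 × 5^2 × 11 × 19 × 23 = 721050.
Orbits for period 150: 721050 / 150 = 4807.

4807 orbits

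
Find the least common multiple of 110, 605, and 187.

20570

110 = 2 × 5 × 11
605 = 5 × 11^2
187 = 11 × 17
LCM(110, 605, 187) = 2 × 5 × 11^2 × 17 = 20570.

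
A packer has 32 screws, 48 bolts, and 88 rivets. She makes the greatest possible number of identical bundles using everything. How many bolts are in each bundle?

6

Number of bundles = gcd(32, 48, 88).
32 = 2^5
48 = 2^4 × 3
88 = 2^3 × 11
gcd(32, 48, 88) = 2^3 = 8.
bolts per bundle = 48 / 8 = 6.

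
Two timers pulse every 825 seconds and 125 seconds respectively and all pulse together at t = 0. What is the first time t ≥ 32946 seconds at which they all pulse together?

33000 seconds

Joint pulses occur at multiples of LCM(825, 125).
825 = 3 × 5^2 × 11
125 = 5^3
LCM(825, 125) = 3 × 5^3 × 11 = 4125.
Smallest multiple of 4125 that is ≥ 32946: ⌈32946/4125⌉ × 4125 = 8 × 4125 = 33000.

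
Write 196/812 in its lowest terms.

7/29

196 = 2^2 × 7^2
812 = 2^2 × 7 × 29
gcd(196, 812) = 2^2 × 7 = 28.
Divide numerator and denominator by 28: 196/812 = 7/29.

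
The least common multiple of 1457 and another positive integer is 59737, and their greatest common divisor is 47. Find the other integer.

gcd × lcm = product of the two integers, so the other integer is (47 × 59737) / 1457 = 1927.

1927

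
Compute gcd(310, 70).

310 = 2 × 5 × 31
70 = 2 × 5 × 7
gcd(310, 70) = 2 × 5 = 10.

10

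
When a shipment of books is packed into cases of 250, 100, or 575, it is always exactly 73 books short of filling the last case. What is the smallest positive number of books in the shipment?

11427

Being 73 short of a full case of size k means N ≡ −73 (mod k), i.e. N + 73 is a multiple of each size.
250 = 2 × 5^3
100 = 2^2 × 5^2
575 = 5^2 × 23
LCM(250, 100, 575) = 2^2 × 5^3 × 23 = 11500.
Smallest positive N is 11500 − 73 = 11427.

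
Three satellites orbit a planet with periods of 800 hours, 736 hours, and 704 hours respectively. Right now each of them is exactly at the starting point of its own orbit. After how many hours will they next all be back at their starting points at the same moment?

The first simultaneous occurrence is after LCM of the individual periods.
800 = 2^5 × 5^2
736 = 2^5 × 23
704 = 2^6 × 11
LCM(800, 736, 704) = 2^6 × 5^2 × 11 × 23 = 404800.

404800 hours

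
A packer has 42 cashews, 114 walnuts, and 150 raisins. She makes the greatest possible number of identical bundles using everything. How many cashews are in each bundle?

Number of bundles = gcd(42, 114, 150).
42 = 2 × 3 × 7
114 = 2 × 3 × 19
150 = 2 × 3 × 5^2
gcd(42, 114, 150) = 2 × 3 = 6.
cashews per bundle = 42 / 6 = 7.

7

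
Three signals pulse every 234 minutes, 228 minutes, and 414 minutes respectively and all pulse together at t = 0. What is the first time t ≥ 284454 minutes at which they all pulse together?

409032 minutes

Joint pulses occur at multiples of LCM(234, 228, 414).
234 = 2 × 3^2 × 13
228 = 2^2 × 3 × 19
414 = 2 × 3^2 × 23
LCM(234, 228, 414) = 2^2 × 3^2 × 13 × 19 × 23 = 204516.
Smallest multiple of 204516 that is ≥ 284454: ⌈284454/204516⌉ × 204516 = 2 × 204516 = 409032.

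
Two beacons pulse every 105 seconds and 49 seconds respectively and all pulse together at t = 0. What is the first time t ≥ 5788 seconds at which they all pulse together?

Joint pulses occur at multiples of LCM(105, 49).
105 = 3 × 5 × 7
49 = 7^2
LCM(105, 49) = 3 × 5 × 7^2 = 735.
Smallest multiple of 735 that is ≥ 5788: ⌈5788/735⌉ × 735 = 8 × 735 = 5880.

5880 seconds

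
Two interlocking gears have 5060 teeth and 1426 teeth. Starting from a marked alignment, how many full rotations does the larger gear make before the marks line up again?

All finish a whole number of cycles simultaneously at t = LCM of the periods.
5060 = 2^2 × 5 × 11 × 23
1426 = 2 × 23 × 31
LCM(5060, 1426) = 2^2 × 5 × 11 × 23 × 31 = 156860.
Rotations for period 5060: 156860 / 5060 = 31.

31 rotations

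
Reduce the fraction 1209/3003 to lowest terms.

31/77

1209 = 3 × 13 × 31
3003 = 3 × 7 × 11 × 13
gcd(1209, 3003) = 3 × 13 = 39.
Divide numerator and denominator by 39: 1209/3003 = 31/77.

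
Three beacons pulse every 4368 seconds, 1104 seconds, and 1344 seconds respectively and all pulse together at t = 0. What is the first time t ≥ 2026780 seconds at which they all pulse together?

2411136 seconds

Joint pulses occur at multiples of LCM(4368, 1104, 1344).
4368 = 2^4 × 3 × 7 × 13
1104 = 2^4 × 3 × 23
1344 = 2^6 × 3 × 7
LCM(4368, 1104, 1344) = 2^6 × 3 × 7 × 13 × 23 = 401856.
Smallest multiple of 401856 that is ≥ 2026780: ⌈2026780/401856⌉ × 401856 = 6 × 401856 = 2411136.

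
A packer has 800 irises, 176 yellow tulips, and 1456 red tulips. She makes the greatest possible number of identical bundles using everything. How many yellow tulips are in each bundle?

11

Number of bundles = gcd(800, 176, 1456).
800 = 2^5 × 5^2
176 = 2^4 × 11
1456 = 2^4 × 7 × 13
gcd(800, 176, 1456) = 2^4 = 16.
yellow tulips per bundle = 176 / 16 = 11.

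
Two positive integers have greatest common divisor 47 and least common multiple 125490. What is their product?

5898030

For any two positive integers, gcd × lcm = product = 47 × 125490 = 5898030.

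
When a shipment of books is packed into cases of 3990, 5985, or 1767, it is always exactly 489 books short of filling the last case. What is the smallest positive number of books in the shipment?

370581

Being 489 short of a full case of size k means N ≡ −489 (mod k), i.e. N + 489 is a multiple of each size.
3990 = 2 × 3 × 5 × 7 × 19
5985 = 3^2 × 5 × 7 × 19
1767 = 3 × 19 × 31
LCM(3990, 5985, 1767) = 2 × 3^2 × 5 × 7 × 19 × 31 = 371070.
Smallest positive N is 371070 − 489 = 370581.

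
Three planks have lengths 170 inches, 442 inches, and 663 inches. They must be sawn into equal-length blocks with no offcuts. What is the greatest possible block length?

17 inches

The block length must divide every plank, so the greatest is gcd(170, 442, 663).
170 = 2 × 5 × 17
442 = 2 × 13 × 17
663 = 3 × 13 × 17
gcd(170, 442, 663) = 17.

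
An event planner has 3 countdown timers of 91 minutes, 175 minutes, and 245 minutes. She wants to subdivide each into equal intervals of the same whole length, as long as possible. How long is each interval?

The interval must divide each timer length; the longest such is the gcd.
91 = 7 × 13
175 = 5^2 × 7
245 = 5 × 7^2
gcd(91, 175, 245) = 7.

7 minutes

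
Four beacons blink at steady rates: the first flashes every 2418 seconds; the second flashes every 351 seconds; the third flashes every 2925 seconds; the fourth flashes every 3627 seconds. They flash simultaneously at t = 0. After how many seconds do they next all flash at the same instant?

They coincide at every common multiple of the periods; the first is the LCM.
2418 = 2 × 3 × 13 × 31
351 = 3^3 × 13
2925 = 3^2 × 5^2 × 13
3627 = 3^2 × 13 × 31
LCM(2418, 351, 2925, 3627) = 2 × 3^3 × 5^2 × 13 × 31 = 544050.

544050 seconds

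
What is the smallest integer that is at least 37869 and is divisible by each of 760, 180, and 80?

41040

The integer must be a common multiple of 760, 180, and 80, so a multiple of their LCM.
760 = 2^3 × 5 × 19
180 = 2^2 × 3^2 × 5
80 = 2^4 × 5
LCM(760, 180, 80) = 2^4 × 3^2 × 5 × 19 = 13680.
Smallest multiple of 13680 that is ≥ 37869: ⌈37869/13680⌉ × 13680 = 3 × 13680 = 41040.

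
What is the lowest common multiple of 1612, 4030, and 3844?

1612 = 2^2 × 13 × 31
4030 = 2 × 5 × 13 × 31
3844 = 2^2 × 31^2
LCM(1612, 4030, 3844) = 2^2 × 5 × 13 × 31^2 = 249860.

249860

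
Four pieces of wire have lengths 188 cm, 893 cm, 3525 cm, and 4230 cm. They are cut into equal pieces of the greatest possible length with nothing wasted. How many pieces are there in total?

Piece length = gcd(188, 893, 3525, 4230).
188 = 2^2 × 47
893 = 19 × 47
3525 = 3 × 5^2 × 47
4230 = 2 × 3^2 × 5 × 47
gcd(188, 893, 3525, 4230) = 47.
Total pieces = 188/47 + 893/47 + 3525/47 + 4230/47 = 4 + 19 + 75 + 90 = 188.

188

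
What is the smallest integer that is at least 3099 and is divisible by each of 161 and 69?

3381

The integer must be a common multiple of 161 and 69, so a multiple of their LCM.
161 = 7 × 23
69 = 3 × 23
LCM(161, 69) = 3 × 7 × 23 = 483.
Smallest multiple of 483 that is ≥ 3099: ⌈3099/483⌉ × 483 = 7 × 483 = 3381.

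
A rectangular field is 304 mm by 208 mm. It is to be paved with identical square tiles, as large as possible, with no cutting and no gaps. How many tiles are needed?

Tile side = gcd(304, 208).
304 = 2^4 × 19
208 = 2^4 × 13
gcd(304, 208) = 2^4 = 16.
Tiles: (304/16) × (208/16) = 19 × 13 = 247.

247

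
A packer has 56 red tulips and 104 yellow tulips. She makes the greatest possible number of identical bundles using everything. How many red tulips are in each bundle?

Number of bundles = gcd(56, 104).
56 = 2^3 × 7
104 = 2^3 × 13
gcd(56, 104) = 2^3 = 8.
red tulips per bundle = 56 / 8 = 7.

7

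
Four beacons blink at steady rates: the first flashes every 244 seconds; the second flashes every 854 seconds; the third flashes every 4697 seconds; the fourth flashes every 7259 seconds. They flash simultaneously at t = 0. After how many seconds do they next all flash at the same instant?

319396 seconds

The first simultaneous occurrence is after LCM of the individual periods.
244 = 2^2 × 61
854 = 2 × 7 × 61
4697 = 7 × 11 × 61
7259 = 7 × 17 × 61
LCM(244, 854, 4697, 7259) = 2^2 × 7 × 11 × 17 × 61 = 319396.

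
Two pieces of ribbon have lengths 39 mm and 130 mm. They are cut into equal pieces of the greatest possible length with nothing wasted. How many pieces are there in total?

Piece length = gcd(39, 130).
39 = 3 × 13
130 = 2 × 5 × 13
gcd(39, 130) = 13.
Total pieces = 39/13 + 130/13 = 3 + 10 = 13.

13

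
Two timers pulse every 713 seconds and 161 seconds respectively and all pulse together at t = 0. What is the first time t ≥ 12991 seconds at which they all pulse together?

Joint pulses occur at multiples of LCM(713, 161).
713 = 23 × 31
161 = 7 × 23
LCM(713, 161) = 7 × 23 × 31 = 4991.
Smallest multiple of 4991 that is ≥ 12991: ⌈12991/4991⌉ × 4991 = 3 × 4991 = 14973.

14973 seconds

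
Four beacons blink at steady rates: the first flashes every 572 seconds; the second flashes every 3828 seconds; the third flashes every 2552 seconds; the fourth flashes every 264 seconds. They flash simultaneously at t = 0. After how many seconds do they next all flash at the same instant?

They coincide at every common multiple of the periods; the first is the LCM.
572 = 2^2 × 11 × 13
3828 = 2^2 × 3 × 11 × 29
2552 = 2^3 × 11 × 29
264 = 2^3 × 3 × 11
LCM(572, 3828, 2552, 264) = 2^3 × 3 × 11 × 13 × 29 = 99528.

99528 seconds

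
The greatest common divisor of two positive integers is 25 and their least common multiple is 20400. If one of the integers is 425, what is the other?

1200

For two integers, gcd × lcm = product, so the other is (25 × 20400) / 425 = 510000 / 425 = 1200.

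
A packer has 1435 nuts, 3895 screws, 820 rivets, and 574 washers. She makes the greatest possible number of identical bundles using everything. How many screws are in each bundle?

Number of bundles = gcd(1435, 3895, 820, 574).
1435 = 5 × 7 × 41
3895 = 5 × 19 × 41
820 = 2^2 × 5 × 41
574 = 2 × 7 × 41
gcd(1435, 3895, 820, 574) = 41.
screws per bundle = 3895 / 41 = 95.

95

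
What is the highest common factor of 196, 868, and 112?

28

196 = 2^2 × 7^2
868 = 2^2 × 7 × 31
112 = 2^4 × 7
gcd(196, 868, 112) = 2^2 × 7 = 28.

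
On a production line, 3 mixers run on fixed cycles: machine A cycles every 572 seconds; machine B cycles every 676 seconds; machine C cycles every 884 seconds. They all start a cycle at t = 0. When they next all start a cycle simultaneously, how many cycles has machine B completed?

187 cycles

They are all back at their starting positions together after one LCM of the periods.
572 = 2^2 × 11 × 13
676 = 2^2 × 13^2
884 = 2^2 × 13 × 17
LCM(572, 676, 884) = 2^2 × 11 × 13^2 × 17 = 126412.
Cycles for period 676: 126412 / 676 = 187.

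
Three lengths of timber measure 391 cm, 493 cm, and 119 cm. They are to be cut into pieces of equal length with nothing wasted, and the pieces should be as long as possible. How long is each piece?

The greatest length dividing all of 391, 493, and 119 is their gcd.
391 = 17 × 23
493 = 17 × 29
119 = 7 × 17
gcd(391, 493, 119) = 17.

17 cm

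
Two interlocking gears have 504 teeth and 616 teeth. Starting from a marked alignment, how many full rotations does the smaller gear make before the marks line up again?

The first common completion time is the LCM of the periods.
504 = 2^3 × 3^2 × 7
616 = 2^3 × 7 × 11
LCM(504, 616) = 2^3 × 3^2 × 7 × 11 = 5544.
Rotations for period 504: 5544 / 504 = 11.

11 rotations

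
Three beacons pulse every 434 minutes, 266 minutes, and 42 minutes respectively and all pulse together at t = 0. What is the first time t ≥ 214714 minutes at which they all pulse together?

222642 minutes

Joint pulses occur at multiples of LCM(434, 266, 42).
434 = 2 × 7 × 31
266 = 2 × 7 × 19
42 = 2 × 3 × 7
LCM(434, 266, 42) = 2 × 3 × 7 × 19 × 31 = 24738.
Smallest multiple of 24738 that is ≥ 214714: ⌈214714/24738⌉ × 24738 = 9 × 24738 = 222642.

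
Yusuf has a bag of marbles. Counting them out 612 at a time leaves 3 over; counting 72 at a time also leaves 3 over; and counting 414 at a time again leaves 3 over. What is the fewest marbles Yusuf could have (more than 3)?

N − 3 must be a common multiple of 612, 72, and 414.
612 = 2^2 × 3^2 × 17
72 = 2^3 × 3^2
414 = 2 × 3^2 × 23
LCM(612, 72, 414) = 2^3 × 3^2 × 17 × 23 = 28152.
Smallest N > 3 is LCM + 3 = 28152 + 3 = 28155.

28155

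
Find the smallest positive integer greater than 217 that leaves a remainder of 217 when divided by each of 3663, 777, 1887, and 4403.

N − 217 must be a common multiple of 3663, 777, 1887, and 4403.
3663 = 3^2 × 11 × 37
777 = 3 × 7 × 37
1887 = 3 × 17 × 37
4403 = 7 × 17 × 37
LCM(3663, 777, 1887, 4403) = 3^2 × 7 × 11 × 17 × 37 = 435897.
Smallest N > 217 is LCM + 217 = 435897 + 217 = 436114.

436114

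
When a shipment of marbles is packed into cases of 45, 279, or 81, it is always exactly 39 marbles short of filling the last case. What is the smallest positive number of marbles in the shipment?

Being 39 short of a full case of size k means N ≡ −39 (mod k), i.e. N + 39 is a multiple of each size.
45 = 3^2 × 5
279 = 3^2 × 31
81 = 3^4
LCM(45, 279, 81) = 3^4 × 5 × 31 = 12555.
Smallest positive N is 12555 − 39 = 12516.

12516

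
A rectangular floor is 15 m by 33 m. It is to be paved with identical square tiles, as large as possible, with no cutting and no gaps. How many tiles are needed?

Tile side = gcd(15, 33).
15 = 3 × 5
33 = 3 × 11
gcd(15, 33) = 3.
Tiles: (15/3) × (33/3) = 5 × 11 = 55.

55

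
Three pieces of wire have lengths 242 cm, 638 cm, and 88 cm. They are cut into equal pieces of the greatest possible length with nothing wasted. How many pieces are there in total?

44

Piece length = gcd(242, 638, 88).
242 = 2 × 11^2
638 = 2 × 11 × 29
88 = 2^3 × 11
gcd(242, 638, 88) = 2 × 11 = 22.
Total pieces = 242/22 + 638/22 + 88/22 = 11 + 29 + 4 = 44.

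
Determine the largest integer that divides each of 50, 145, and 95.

5

50 = 2 × 5^2
145 = 5 × 29
95 = 5 × 19
gcd(50, 145, 95) = 5.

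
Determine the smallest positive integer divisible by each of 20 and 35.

20 = 2^2 × 5
35 = 5 × 7
LCM(20, 35) = 2^2 × 5 × 7 = 140.

140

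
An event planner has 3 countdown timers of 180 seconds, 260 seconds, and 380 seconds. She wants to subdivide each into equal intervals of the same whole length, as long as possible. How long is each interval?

The interval must divide each timer length; the longest such is the gcd.
180 = 2^2 × 3^2 × 5
260 = 2^2 × 5 × 13
380 = 2^2 × 5 × 19
gcd(180, 260, 380) = 2^2 × 5 = 20.

20 seconds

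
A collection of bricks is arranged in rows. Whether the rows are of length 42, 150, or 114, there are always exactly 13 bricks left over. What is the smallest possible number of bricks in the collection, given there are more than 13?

19963

N − 13 must be a common multiple of 42, 150, and 114.
42 = 2 × 3 × 7
150 = 2 × 3 × 5^2
114 = 2 × 3 × 19
LCM(42, 150, 114) = 2 × 3 × 5^2 × 7 × 19 = 19950.
Smallest N > 13 is LCM + 13 = 19950 + 13 = 19963.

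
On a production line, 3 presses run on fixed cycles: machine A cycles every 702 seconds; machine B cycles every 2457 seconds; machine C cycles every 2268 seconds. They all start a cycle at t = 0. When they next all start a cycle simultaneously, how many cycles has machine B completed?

12 cycles

All finish a whole number of cycles simultaneously at t = LCM of the periods.
702 = 2 × 3^3 × 13
2457 = 3^3 × 7 × 13
2268 = 2^2 × 3^4 × 7
LCM(702, 2457, 2268) = 2^2 × 3^4 × 7 × 13 = 29484.
Cycles for period 2457: 29484 / 2457 = 12.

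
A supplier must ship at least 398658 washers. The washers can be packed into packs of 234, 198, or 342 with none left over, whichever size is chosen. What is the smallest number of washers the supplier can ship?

440154

The number of washers must be a common multiple of 234, 198, and 342, so a multiple of their LCM.
234 = 2 × 3^2 × 13
198 = 2 × 3^2 × 11
342 = 2 × 3^2 × 19
LCM(234, 198, 342) = 2 × 3^2 × 11 × 13 × 19 = 48906.
Smallest multiple of 48906 that is ≥ 398658: ⌈398658/48906⌉ × 48906 = 9 × 48906 = 440154.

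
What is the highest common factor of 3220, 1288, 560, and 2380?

3220 = 2^2 × 5 × 7 × 23
1288 = 2^3 × 7 × 23
560 = 2^4 × 5 × 7
2380 = 2^2 × 5 × 7 × 17
gcd(3220, 1288, 560, 2380) = 2^2 × 7 = 28.

28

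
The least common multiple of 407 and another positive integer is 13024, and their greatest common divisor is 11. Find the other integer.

352

gcd × lcm = product of the two integers, so the other integer is (11 × 13024) / 407 = 352.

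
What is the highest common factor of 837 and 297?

837 = 3^3 × 31
297 = 3^3 × 11
gcd(837, 297) = 3^3 = 27.

27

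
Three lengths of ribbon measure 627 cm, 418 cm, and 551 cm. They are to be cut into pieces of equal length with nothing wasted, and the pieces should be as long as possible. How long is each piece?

Each piece length must divide every original length, so the longest possible is gcd(627, 418, 551).
627 = 3 × 11 × 19
418 = 2 × 11 × 19
551 = 19 × 29
gcd(627, 418, 551) = 19.

19 cm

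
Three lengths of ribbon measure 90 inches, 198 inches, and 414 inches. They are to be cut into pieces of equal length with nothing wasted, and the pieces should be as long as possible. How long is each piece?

The greatest length dividing all of 90, 198, and 414 is their gcd.
90 = 2 × 3^2 × 5
198 = 2 × 3^2 × 11
414 = 2 × 3^2 × 23
gcd(90, 198, 414) = 2 × 3^2 = 18.

18 inches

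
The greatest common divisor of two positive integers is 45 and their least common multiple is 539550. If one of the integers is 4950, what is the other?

For two integers, gcd × lcm = product, so the other is (45 × 539550) / 4950 = 24279750 / 4950 = 4905.

4905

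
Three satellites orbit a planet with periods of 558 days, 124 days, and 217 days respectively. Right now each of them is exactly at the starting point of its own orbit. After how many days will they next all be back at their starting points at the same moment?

7812 days

The first simultaneous occurrence is after LCM of the individual periods.
558 = 2 × 3^2 × 31
124 = 2^2 × 31
217 = 7 × 31
LCM(558, 124, 217) = 2^2 × 3^2 × 7 × 31 = 7812.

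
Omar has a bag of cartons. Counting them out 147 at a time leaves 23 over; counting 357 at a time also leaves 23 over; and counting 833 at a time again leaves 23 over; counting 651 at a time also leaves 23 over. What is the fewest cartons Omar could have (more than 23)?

77492

N − 23 must be a common multiple of 147, 357, 833, and 651.
147 = 3 × 7^2
357 = 3 × 7 × 17
833 = 7^2 × 17
651 = 3 × 7 × 31
LCM(147, 357, 833, 651) = 3 × 7^2 × 17 × 31 = 77469.
Smallest N > 23 is LCM + 23 = 77469 + 23 = 77492.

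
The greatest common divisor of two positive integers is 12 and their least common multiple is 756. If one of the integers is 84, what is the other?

For two integers, gcd × lcm = product, so the other is (12 × 756) / 84 = 9072 / 84 = 108.

108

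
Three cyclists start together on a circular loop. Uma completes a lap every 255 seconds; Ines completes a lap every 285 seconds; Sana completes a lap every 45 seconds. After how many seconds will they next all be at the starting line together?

14535 seconds

They coincide at every common multiple of the periods; the first is the LCM.
255 = 3 × 5 × 17
285 = 3 × 5 × 19
45 = 3^2 × 5
LCM(255, 285, 45) = 3^2 × 5 × 17 × 19 = 14535.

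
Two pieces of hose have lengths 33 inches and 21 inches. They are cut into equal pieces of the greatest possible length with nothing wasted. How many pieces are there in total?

Piece length = gcd(33, 21).
33 = 3 × 11
21 = 3 × 7
gcd(33, 21) = 3.
Total pieces = 33/3 + 21/3 = 11 + 7 = 18.

18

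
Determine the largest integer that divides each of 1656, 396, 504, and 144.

1656 = 2^3 × 3^2 × 23
396 = 2^2 × 3^2 × 11
504 = 2^3 × 3^2 × 7
144 = 2^4 × 3^2
gcd(1656, 396, 504, 144) = 2^2 × 3^2 = 36.

36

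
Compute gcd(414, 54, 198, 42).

414 = 2 × 3^2 × 23
54 = 2 × 3^3
198 = 2 × 3^2 × 11
42 = 2 × 3 × 7
gcd(414, 54, 198, 42) = 2 × 3 = 6.

6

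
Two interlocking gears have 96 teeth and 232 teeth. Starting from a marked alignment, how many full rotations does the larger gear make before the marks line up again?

12 rotations

All finish a whole number of cycles simultaneously at t = LCM of the periods.
96 = 2^5 × 3
232 = 2^3 × 29
LCM(96, 232) = 2^5 × 3 × 29 = 2784.
Rotations for period 232: 2784 / 232 = 12.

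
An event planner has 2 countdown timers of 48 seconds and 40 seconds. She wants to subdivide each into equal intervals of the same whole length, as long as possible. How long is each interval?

The interval must divide each timer length; the longest such is the gcd.
48 = 2^4 × 3
40 = 2^3 × 5
gcd(48, 40) = 2^3 = 8.

8 seconds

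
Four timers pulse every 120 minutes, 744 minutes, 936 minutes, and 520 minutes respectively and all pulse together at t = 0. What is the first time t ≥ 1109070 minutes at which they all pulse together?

1160640 minutes

Joint pulses occur at multiples of LCM(120, 744, 936, 520).
120 = 2^3 × 3 × 5
744 = 2^3 × 3 × 31
936 = 2^3 × 3^2 × 13
520 = 2^3 × 5 × 13
LCM(120, 744, 936, 520) = 2^3 × 3^2 × 5 × 13 × 31 = 145080.
Smallest multiple of 145080 that is ≥ 1109070: ⌈1109070/145080⌉ × 145080 = 8 × 145080 = 1160640.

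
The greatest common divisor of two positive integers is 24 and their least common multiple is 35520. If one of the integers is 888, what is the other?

960

For two integers, gcd × lcm = product, so the other is (24 × 35520) / 888 = 852480 / 888 = 960.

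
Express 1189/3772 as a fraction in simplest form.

29/92

1189 = 29 × 41
3772 = 2^2 × 23 × 41
gcd(1189, 3772) = 41.
Divide numerator and denominator by 41: 1189/3772 = 29/92.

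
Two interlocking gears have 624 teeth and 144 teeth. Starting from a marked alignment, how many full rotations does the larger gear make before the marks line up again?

3 rotations

The first common completion time is the LCM of the periods.
624 = 2^4 × 3 × 13
144 = 2^4 × 3^2
LCM(624, 144) = 2^4 × 3^2 × 13 = 1872.
Rotations for period 624: 1872 / 624 = 3.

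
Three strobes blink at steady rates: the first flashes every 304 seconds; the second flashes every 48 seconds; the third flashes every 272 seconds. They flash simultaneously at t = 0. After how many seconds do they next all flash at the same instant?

15504 seconds

They coincide at every common multiple of the periods; the first is the LCM.
304 = 2^4 × 19
48 = 2^4 × 3
272 = 2^4 × 17
LCM(304, 48, 272) = 2^4 × 3 × 17 × 19 = 15504.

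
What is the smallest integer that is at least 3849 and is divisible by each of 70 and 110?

3850

The integer must be a common multiple of 70 and 110, so a multiple of their LCM.
70 = 2 × 5 × 7
110 = 2 × 5 × 11
LCM(70, 110) = 2 × 5 × 7 × 11 = 770.
Smallest multiple of 770 that is ≥ 3849: ⌈3849/770⌉ × 770 = 5 × 770 = 3850.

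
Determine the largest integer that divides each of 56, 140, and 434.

56 = 2^3 × 7
140 = 2^2 × 5 × 7
434 = 2 × 7 × 31
gcd(56, 140, 434) = 2 × 7 = 14.

14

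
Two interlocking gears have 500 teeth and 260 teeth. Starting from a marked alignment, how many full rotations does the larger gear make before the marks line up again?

All finish a whole number of cycles simultaneously at t = LCM of the periods.
500 = 2^2 × 5^3
260 = 2^2 × 5 × 13
LCM(500, 260) = 2^2 × 5^3 × 13 = 6500.
Rotations for period 500: 6500 / 500 = 13.

13 rotations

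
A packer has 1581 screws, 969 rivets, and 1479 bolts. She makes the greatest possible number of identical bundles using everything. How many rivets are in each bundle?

19

Number of bundles = gcd(1581, 969, 1479).
1581 = 3 × 17 × 31
969 = 3 × 17 × 19
1479 = 3 × 17 × 29
gcd(1581, 969, 1479) = 3 × 17 = 51.
rivets per bundle = 969 / 51 = 19.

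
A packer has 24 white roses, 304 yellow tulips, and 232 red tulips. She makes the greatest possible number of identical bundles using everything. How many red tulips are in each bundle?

29

Number of bundles = gcd(24, 304, 232).
24 = 2^3 × 3
304 = 2^4 × 19
232 = 2^3 × 29
gcd(24, 304, 232) = 2^3 = 8.
red tulips per bundle = 232 / 8 = 29.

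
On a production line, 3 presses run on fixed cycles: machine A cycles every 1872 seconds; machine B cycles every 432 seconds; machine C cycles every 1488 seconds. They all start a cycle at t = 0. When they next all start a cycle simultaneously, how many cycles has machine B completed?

All finish a whole number of cycles simultaneously at t = LCM of the periods.
1872 = 2^4 × 3^2 × 13
432 = 2^4 × 3^3
1488 = 2^4 × 3 × 31
LCM(1872, 432, 1488) = 2^4 × 3^3 × 13 × 31 = 174096.
Cycles for period 432: 174096 / 432 = 403.

403 cycles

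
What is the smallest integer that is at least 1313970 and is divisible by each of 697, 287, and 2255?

The integer must be a common multiple of 697, 287, and 2255, so a multiple of their LCM.
697 = 17 × 41
287 = 7 × 41
2255 = 5 × 11 × 41
LCM(697, 287, 2255) = 5 × 7 × 11 × 17 × 41 = 268345.
Smallest multiple of 268345 that is ≥ 1313970: ⌈1313970/268345⌉ × 268345 = 5 × 268345 = 1341725.

1341725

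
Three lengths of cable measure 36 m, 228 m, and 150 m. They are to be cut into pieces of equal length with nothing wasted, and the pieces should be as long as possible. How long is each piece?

6 m

The greatest length dividing all of 36, 228, and 150 is their gcd.
36 = 2^2 × 3^2
228 = 2^2 × 3 × 19
150 = 2 × 3 × 5^2
gcd(36, 228, 150) = 2 × 3 = 6.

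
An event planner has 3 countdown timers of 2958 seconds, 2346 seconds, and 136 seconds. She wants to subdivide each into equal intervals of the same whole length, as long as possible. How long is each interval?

34 seconds

The interval must divide each timer length; the longest such is the gcd.
2958 = 2 × 3 × 17 × 29
2346 = 2 × 3 × 17 × 23
136 = 2^3 × 17
gcd(2958, 2346, 136) = 2 × 17 = 34.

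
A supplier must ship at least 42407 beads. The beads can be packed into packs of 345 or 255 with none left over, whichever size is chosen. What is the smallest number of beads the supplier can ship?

The number of beads must be a common multiple of 345 and 255, so a multiple of their LCM.
345 = 3 × 5 × 23
255 = 3 × 5 × 17
LCM(345, 255) = 3 × 5 × 17 × 23 = 5865.
Smallest multiple of 5865 that is ≥ 42407: ⌈42407/5865⌉ × 5865 = 8 × 5865 = 46920.

46920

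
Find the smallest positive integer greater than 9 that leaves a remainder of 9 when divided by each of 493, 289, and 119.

N − 9 must be a common multiple of 493, 289, and 119.
493 = 17 × 29
289 = 17^2
119 = 7 × 17
LCM(493, 289, 119) = 7 × 17^2 × 29 = 58667.
Smallest N > 9 is LCM + 9 = 58667 + 9 = 58676.

58676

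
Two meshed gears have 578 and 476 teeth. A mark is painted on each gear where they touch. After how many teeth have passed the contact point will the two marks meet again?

8092 teeth

The first simultaneous occurrence is after LCM of the individual periods.
578 = 2 × 17^2
476 = 2^2 × 7 × 17
LCM(578, 476) = 2^2 × 7 × 17^2 = 8092.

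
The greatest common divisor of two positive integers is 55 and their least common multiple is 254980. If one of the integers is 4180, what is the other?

3355

For two integers, gcd × lcm = product, so the other is (55 × 254980) / 4180 = 14023900 / 4180 = 3355.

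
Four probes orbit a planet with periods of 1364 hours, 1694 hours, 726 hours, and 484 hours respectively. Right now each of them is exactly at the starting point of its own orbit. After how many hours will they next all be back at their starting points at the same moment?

315084 hours

They coincide at every common multiple of the periods; the first is the LCM.
1364 = 2^2 × 11 × 31
1694 = 2 × 7 × 11^2
726 = 2 × 3 × 11^2
484 = 2^2 × 11^2
LCM(1364, 1694, 726, 484) = 2^2 × 3 × 7 × 11^2 × 31 = 315084.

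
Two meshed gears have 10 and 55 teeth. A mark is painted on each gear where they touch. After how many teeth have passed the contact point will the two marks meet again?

The first simultaneous occurrence is after LCM of the individual periods.
10 = 2 × 5
55 = 5 × 11
LCM(10, 55) = 2 × 5 × 11 = 110.

110 teeth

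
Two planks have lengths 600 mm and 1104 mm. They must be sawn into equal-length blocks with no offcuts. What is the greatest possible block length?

By the Euclidean algorithm:
1104 = 1 × 600 + 504
600 = 1 × 504 + 96
504 = 5 × 96 + 24
96 = 4 × 24 + 0
gcd(600, 1104) = 24.

24 mm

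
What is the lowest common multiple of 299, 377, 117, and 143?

858429

299 = 13 × 23
377 = 13 × 29
117 = 3^2 × 13
143 = 11 × 13
LCM(299, 377, 117, 143) = 3^2 × 11 × 13 × 23 × 29 = 858429.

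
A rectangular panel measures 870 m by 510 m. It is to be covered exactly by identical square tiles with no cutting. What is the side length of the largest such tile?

30 m

The tile side must divide both 870 and 510, so the largest is their gcd.
870 = 2 × 3 × 5 × 29
510 = 2 × 3 × 5 × 17
gcd(870, 510) = 2 × 3 × 5 = 30.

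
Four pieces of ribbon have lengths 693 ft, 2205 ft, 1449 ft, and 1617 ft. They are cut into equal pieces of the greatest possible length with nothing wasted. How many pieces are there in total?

284

Piece length = gcd(693, 2205, 1449, 1617).
693 = 3^2 × 7 × 11
2205 = 3^2 × 5 × 7^2
1449 = 3^2 × 7 × 23
1617 = 3 × 7^2 × 11
gcd(693, 2205, 1449, 1617) = 3 × 7 = 21.
Total pieces = 693/21 + 2205/21 + 1449/21 + 1617/21 = 33 + 105 + 69 + 77 = 284.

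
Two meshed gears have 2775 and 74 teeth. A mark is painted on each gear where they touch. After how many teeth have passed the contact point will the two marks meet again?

They coincide at every common multiple of the periods; the first is the LCM.
2775 = 3 × 5^2 × 37
74 = 2 × 37
LCM(2775, 74) = 2 × 3 × 5^2 × 37 = 5550.

5550 teeth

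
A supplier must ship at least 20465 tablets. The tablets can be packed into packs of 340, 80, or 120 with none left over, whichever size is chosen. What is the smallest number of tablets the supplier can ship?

The number of tablets must be a common multiple of 340, 80, and 120, so a multiple of their LCM.
340 = 2^2 × 5 × 17
80 = 2^4 × 5
120 = 2^3 × 3 × 5
LCM(340, 80, 120) = 2^4 × 3 × 5 × 17 = 4080.
Smallest multiple of 4080 that is ≥ 20465: ⌈20465/4080⌉ × 4080 = 6 × 4080 = 24480.

24480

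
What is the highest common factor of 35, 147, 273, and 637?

35 = 5 × 7
147 = 3 × 7^2
273 = 3 × 7 × 13
637 = 7^2 × 13
gcd(35, 147, 273, 637) = 7.

7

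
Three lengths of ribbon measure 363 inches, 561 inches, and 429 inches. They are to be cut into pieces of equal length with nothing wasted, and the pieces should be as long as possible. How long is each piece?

33 inches

The greatest length dividing all of 363, 561, and 429 is their gcd.
363 = 3 × 11^2
561 = 3 × 11 × 17
429 = 3 × 11 × 13
gcd(363, 561, 429) = 3 × 11 = 33.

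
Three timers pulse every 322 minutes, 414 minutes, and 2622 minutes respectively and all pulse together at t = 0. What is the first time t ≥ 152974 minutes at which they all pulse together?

Joint pulses occur at multiples of LCM(322, 414, 2622).
322 = 2 × 7 × 23
414 = 2 × 3^2 × 23
2622 = 2 × 3 × 19 × 23
LCM(322, 414, 2622) = 2 × 3^2 × 7 × 19 × 23 = 55062.
Smallest multiple of 55062 that is ≥ 152974: ⌈152974/55062⌉ × 55062 = 3 × 55062 = 165186.

165186 minutes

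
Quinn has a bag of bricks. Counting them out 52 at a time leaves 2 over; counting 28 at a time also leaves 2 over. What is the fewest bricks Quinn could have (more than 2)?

366

N − 2 must be a common multiple of 52 and 28.
52 = 2^2 × 13
28 = 2^2 × 7
LCM(52, 28) = 2^2 × 7 × 13 = 364.
Smallest N > 2 is LCM + 2 = 364 + 2 = 366.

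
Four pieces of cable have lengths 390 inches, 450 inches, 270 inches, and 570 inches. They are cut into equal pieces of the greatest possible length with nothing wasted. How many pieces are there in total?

56

Piece length = gcd(390, 450, 270, 570).
390 = 2 × 3 × 5 × 13
450 = 2 × 3^2 × 5^2
270 = 2 × 3^3 × 5
570 = 2 × 3 × 5 × 19
gcd(390, 450, 270, 570) = 2 × 3 × 5 = 30.
Total pieces = 390/30 + 450/30 + 270/30 + 570/30 = 13 + 15 + 9 + 19 = 56.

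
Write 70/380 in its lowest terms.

70 = 2 × 5 × 7
380 = 2^2 × 5 × 19
gcd(70, 380) = 2 × 5 = 10.
Divide numerator and denominator by 10: 70/380 = 7/38.

7/38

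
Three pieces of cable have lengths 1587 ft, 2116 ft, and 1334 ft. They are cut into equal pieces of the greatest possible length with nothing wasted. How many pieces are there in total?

Piece length = gcd(1587, 2116, 1334).
1587 = 3 × 23^2
2116 = 2^2 × 23^2
1334 = 2 × 23 × 29
gcd(1587, 2116, 1334) = 23.
Total pieces = 1587/23 + 2116/23 + 1334/23 = 69 + 92 + 58 = 219.

219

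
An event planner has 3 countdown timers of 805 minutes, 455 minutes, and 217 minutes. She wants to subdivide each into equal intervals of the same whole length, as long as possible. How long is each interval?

The interval must divide each timer length; the longest such is the gcd.
805 = 5 × 7 × 23
455 = 5 × 7 × 13
217 = 7 × 31
gcd(805, 455, 217) = 7.

7 minutes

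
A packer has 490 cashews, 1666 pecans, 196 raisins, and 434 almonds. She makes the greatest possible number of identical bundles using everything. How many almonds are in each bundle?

Number of bundles = gcd(490, 1666, 196, 434).
490 = 2 × 5 × 7^2
1666 = 2 × 7^2 × 17
196 = 2^2 × 7^2
434 = 2 × 7 × 31
gcd(490, 1666, 196, 434) = 2 × 7 = 14.
almonds per bundle = 434 / 14 = 31.

31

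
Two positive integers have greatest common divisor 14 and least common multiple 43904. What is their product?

For any two positive integers, gcd × lcm = product = 14 × 43904 = 614656.

614656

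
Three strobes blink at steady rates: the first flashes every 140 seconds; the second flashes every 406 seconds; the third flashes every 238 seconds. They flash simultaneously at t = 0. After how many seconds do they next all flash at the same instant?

They coincide at every common multiple of the periods; the first is the LCM.
140 = 2^2 × 5 × 7
406 = 2 × 7 × 29
238 = 2 × 7 × 17
LCM(140, 406, 238) = 2^2 × 5 × 7 × 17 × 29 = 69020.

69020 seconds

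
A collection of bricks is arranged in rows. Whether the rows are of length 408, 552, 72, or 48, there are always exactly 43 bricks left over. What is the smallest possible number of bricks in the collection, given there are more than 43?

56347

N − 43 must be a common multiple of 408, 552, 72, and 48.
408 = 2^3 × 3 × 17
552 = 2^3 × 3 × 23
72 = 2^3 × 3^2
48 = 2^4 × 3
LCM(408, 552, 72, 48) = 2^4 × 3^2 × 17 × 23 = 56304.
Smallest N > 43 is LCM + 43 = 56304 + 43 = 56347.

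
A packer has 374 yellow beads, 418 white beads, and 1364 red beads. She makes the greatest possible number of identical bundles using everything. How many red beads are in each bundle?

Number of bundles = gcd(374, 418, 1364).
374 = 2 × 11 × 17
418 = 2 × 11 × 19
1364 = 2^2 × 11 × 31
gcd(374, 418, 1364) = 2 × 11 = 22.
red beads per bundle = 1364 / 22 = 62.

62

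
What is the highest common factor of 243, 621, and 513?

243 = 3^5
621 = 3^3 × 23
513 = 3^3 × 19
gcd(243, 621, 513) = 3^3 = 27.

27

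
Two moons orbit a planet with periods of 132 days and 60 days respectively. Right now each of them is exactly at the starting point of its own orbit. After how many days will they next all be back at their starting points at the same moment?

660 days

They coincide at every common multiple of the periods; the first is the LCM.
132 = 2^2 × 3 × 11
60 = 2^2 × 3 × 5
LCM(132, 60) = 2^2 × 3 × 5 × 11 = 660.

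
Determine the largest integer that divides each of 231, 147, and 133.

7

231 = 3 × 7 × 11
147 = 3 × 7^2
133 = 7 × 19
gcd(231, 147, 133) = 7.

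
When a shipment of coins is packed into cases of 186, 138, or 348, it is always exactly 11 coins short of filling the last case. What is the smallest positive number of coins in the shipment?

248113

Being 11 short of a full case of size k means N ≡ −11 (mod k), i.e. N + 11 is a multiple of each size.
186 = 2 × 3 × 31
138 = 2 × 3 × 23
348 = 2^2 × 3 × 29
LCM(186, 138, 348) = 2^2 × 3 × 23 × 29 × 31 = 248124.
Smallest positive N is 248124 − 11 = 248113.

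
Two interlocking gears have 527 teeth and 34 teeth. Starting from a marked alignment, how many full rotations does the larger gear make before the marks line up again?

The first common completion time is the LCM of the periods.
527 = 17 × 31
34 = 2 × 17
LCM(527, 34) = 2 × 17 × 31 = 1054.
Rotations for period 527: 1054 / 527 = 2.

2 rotations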